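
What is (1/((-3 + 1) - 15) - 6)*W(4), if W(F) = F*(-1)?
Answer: 412/17 ≈ 24.235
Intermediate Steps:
W(F) = -F
(1/((-3 + 1) - 15) - 6)*W(4) = (1/((-3 + 1) - 15) - 6)*(-1*4) = (1/(-2 - 15) - 6)*(-4) = (1/(-17) - 6)*(-4) = (-1/17 - 6)*(-4) = -103/17*(-4) = 412/17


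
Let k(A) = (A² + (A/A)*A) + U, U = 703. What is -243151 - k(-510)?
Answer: -503444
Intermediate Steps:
k(A) = 703 + A + A² (k(A) = (A² + (A/A)*A) + 703 = (A² + 1*A) + 703 = (A² + A) + 703 = (A + A²) + 703 = 703 + A + A²)
-243151 - k(-510) = -243151 - (703 - 510 + (-510)²) = -243151 - (703 - 510 + 260100) = -243151 - 1*260293 = -243151 - 260293 = -503444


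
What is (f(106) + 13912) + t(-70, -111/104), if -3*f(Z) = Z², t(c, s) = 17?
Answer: 30551/3 ≈ 10184.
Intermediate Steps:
f(Z) = -Z²/3
(f(106) + 13912) + t(-70, -111/104) = (-⅓*106² + 13912) + 17 = (-⅓*11236 + 13912) + 17 = (-11236/3 + 13912) + 17 = 30500/3 + 17 = 30551/3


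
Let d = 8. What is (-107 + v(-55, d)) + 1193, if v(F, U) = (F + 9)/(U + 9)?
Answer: 18416/17 ≈ 1083.3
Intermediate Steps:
v(F, U) = (9 + F)/(9 + U)
(-107 + v(-55, d)) + 1193 = (-107 + (9 - 55)/(9 + 8)) + 1193 = (-107 - 46/17) + 1193 = -1865/17 + 1193 = 18416/17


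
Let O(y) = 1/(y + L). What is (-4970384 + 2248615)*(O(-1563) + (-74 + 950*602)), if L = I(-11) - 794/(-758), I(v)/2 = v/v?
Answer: -920165078541306617/591222 ≈ -1.5564e+12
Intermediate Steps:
I(v) = 2 (I(v) = 2*(v/v) = 2*1 = 2)
L = 1155/379 (L = 2 - 794/(-758) = 2 - 794*(-1)/758 = 2 - 1*(-397/379) = 2 + 397/379 = 1155/379 ≈ 3.0475)
O(y) = 1/(1155/379 + y) (O(y) = 1/(y + 1155/379) = 1/(1155/379 + y))
(-4970384 + 2248615)*(O(-1563) + (-74 + 950*602)) = (-4970384 + 2248615)*(379/(1155 + 379*(-1563)) + (-74 + 950*602)) = -2721769*(379/(1155 - 592377) + (-74 + 571900)) = -2721769*(379/(-591222) + 571826) = -2721769*(379*(-1/591222) + 571826) = -2721769*(-379/591222 + 571826) = -2721769*338076110993/591222 = -920165078541306617/591222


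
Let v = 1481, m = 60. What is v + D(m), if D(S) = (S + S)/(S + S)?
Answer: 1482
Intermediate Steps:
D(S) = 1 (D(S) = (2*S)/((2*S)) = (2*S)*(1/(2*S)) = 1)
v + D(m) = 1481 + 1 = 1482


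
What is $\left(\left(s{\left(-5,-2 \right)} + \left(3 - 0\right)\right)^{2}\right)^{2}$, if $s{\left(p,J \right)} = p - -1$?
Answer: $1$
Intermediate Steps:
$s{\left(p,J \right)} = 1 + p$ ($s{\left(p,J \right)} = p + 1 = 1 + p$)
$\left(\left(s{\left(-5,-2 \right)} + \left(3 - 0\right)\right)^{2}\right)^{2} = \left(\left(\left(1 - 5\right) + \left(3 - 0\right)\right)^{2}\right)^{2} = \left(\left(-4 + \left(3 + 0\right)\right)^{2}\right)^{2} = \left(\left(-4 + 3\right)^{2}\right)^{2} = \left(\left(-1\right)^{2}\right)^{2} = 1^{2} = 1$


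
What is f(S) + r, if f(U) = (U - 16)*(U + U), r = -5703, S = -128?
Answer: 31161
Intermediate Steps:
f(U) = 2*U*(-16 + U) (f(U) = (-16 + U)*(2*U) = 2*U*(-16 + U))
f(S) + r = 2*(-128)*(-16 - 128) - 5703 = 2*(-128)*(-144) - 5703 = 36864 - 5703 = 31161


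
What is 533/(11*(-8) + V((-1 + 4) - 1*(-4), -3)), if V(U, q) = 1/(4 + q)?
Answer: -533/87 ≈ -6.1264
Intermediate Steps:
533/(11*(-8) + V((-1 + 4) - 1*(-4), -3)) = 533/(11*(-8) + 1/(4 - 3)) = 533/(-88 + 1/1) = 533/(-88 + 1) = 533/(-87) = 533*(-1/87) = -533/87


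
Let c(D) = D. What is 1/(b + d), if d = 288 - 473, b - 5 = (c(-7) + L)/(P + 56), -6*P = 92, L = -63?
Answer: -61/11085 ≈ -0.0055029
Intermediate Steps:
P = -46/3 (P = -1/6*92 = -46/3 ≈ -15.333)
b = 200/61 (b = 5 + (-7 - 63)/(-46/3 + 56) = 5 - 70/122/3 = 5 - 70*3/122 = 5 - 105/61 = 200/61 ≈ 3.2787)
d = -185
1/(b + d) = 1/(200/61 - 185) = 1/(-11085/61) = -61/11085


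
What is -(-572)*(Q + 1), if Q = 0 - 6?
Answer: -2860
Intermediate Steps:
Q = -6
-(-572)*(Q + 1) = -(-572)*(-6 + 1) = -(-572)*(-5) = -22*130 = -2860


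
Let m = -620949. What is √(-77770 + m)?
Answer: I*√698719 ≈ 835.89*I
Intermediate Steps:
√(-77770 + m) = √(-77770 - 620949) = √(-698719) = I*√698719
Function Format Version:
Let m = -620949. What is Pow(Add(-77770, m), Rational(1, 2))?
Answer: Mul(I, Pow(698719, Rational(1, 2))) ≈ Mul(835.89, I)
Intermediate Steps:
Pow(Add(-77770, m), Rational(1, 2)) = Pow(Add(-77770, -620949), Rational(1, 2)) = Pow(-698719, Rational(1, 2)) = Mul(I, Pow(698719, Rational(1, 2)))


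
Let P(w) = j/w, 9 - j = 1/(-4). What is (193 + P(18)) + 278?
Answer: 33949/72 ≈ 471.51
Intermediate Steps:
j = 37/4 (j = 9 - 1/(-4) = 9 - 1*(-1/4) = 9 + 1/4 = 37/4 ≈ 9.2500)
P(w) = 37/(4*w)
(193 + P(18)) + 278 = (193 + (37/4)/18) + 278 = (193 + (37/4)*(1/18)) + 278 = (193 + 37/72) + 278 = 13933/72 + 278 = 33949/72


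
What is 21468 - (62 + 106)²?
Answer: -6756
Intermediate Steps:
21468 - (62 + 106)² = 21468 - 1*168² = 21468 - 1*28224 = 21468 - 28224 = -6756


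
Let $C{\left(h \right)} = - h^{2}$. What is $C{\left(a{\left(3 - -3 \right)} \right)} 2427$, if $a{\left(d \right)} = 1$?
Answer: $-2427$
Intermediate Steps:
$C{\left(a{\left(3 - -3 \right)} \right)} 2427 = - 1^{2} \cdot 2427 = \left(-1\right) 1 \cdot 2427 = \left(-1\right) 2427 = -2427$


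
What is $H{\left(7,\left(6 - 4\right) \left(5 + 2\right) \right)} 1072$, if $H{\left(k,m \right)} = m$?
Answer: $15008$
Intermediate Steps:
$H{\left(7,\left(6 - 4\right) \left(5 + 2\right) \right)} 1072 = \left(6 - 4\right) \left(5 + 2\right) 1072 = 2 \cdot 7 \cdot 1072 = 14 \cdot 1072 = 15008$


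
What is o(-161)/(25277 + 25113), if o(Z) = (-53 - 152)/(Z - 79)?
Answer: 41/2418720 ≈ 1.6951e-5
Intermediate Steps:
o(Z) = -205/(-79 + Z)
o(-161)/(25277 + 25113) = (-205/(-79 - 161))/(25277 + 25113) = -205/(-240)/50390 = -205*(-1/240)*(1/50390) = (41/48)*(1/50390) = 41/2418720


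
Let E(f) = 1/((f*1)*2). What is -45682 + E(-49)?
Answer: -4476837/98 ≈ -45682.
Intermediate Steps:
E(f) = 1/(2*f) (E(f) = 1/(f*2) = 1/(2*f))
-45682 + E(-49) = -45682 + (½)/(-49) = -45682 + (½)*(-1/49) = -45682 - 1/98 = -4476837/98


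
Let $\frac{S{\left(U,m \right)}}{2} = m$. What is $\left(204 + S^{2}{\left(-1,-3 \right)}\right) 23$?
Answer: $5520$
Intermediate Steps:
$S{\left(U,m \right)} = 2 m$
$\left(204 + S^{2}{\left(-1,-3 \right)}\right) 23 = \left(204 + \left(2 \left(-3\right)\right)^{2}\right) 23 = \left(204 + \left(-6\right)^{2}\right) 23 = \left(204 + 36\right) 23 = 240 \cdot 23 = 5520$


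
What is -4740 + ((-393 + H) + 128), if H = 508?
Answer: -4497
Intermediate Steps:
-4740 + ((-393 + H) + 128) = -4740 + ((-393 + 508) + 128) = -4740 + (115 + 128) = -4740 + 243 = -4497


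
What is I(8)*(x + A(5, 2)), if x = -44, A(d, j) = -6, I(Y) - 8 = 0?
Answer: -400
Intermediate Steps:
I(Y) = 8 (I(Y) = 8 + 0 = 8)
I(8)*(x + A(5, 2)) = 8*(-44 - 6) = 8*(-50) = -400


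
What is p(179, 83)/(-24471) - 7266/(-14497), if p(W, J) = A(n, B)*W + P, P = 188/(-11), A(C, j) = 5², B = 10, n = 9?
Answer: 177854251/557473851 ≈ 0.31904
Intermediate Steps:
A(C, j) = 25
P = -188/11 (P = 188*(-1/11) = -188/11 ≈ -17.091)
p(W, J) = -188/11 + 25*W (p(W, J) = 25*W - 188/11 = -188/11 + 25*W)
p(179, 83)/(-24471) - 7266/(-14497) = (-188/11 + 25*179)/(-24471) - 7266/(-14497) = (-188/11 + 4475)*(-1/24471) - 7266*(-1/14497) = (49037/11)*(-1/24471) + 1038/2071 = -49037/269181 + 1038/2071 = 177854251/557473851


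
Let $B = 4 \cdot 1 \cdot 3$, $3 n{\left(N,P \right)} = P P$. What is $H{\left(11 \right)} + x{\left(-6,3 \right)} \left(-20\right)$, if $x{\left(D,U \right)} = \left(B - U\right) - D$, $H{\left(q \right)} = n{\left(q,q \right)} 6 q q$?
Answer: $28982$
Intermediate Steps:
$n{\left(N,P \right)} = \frac{P^{2}}{3}$ ($n{\left(N,P \right)} = \frac{P P}{3} = \frac{P^{2}}{3}$)
$B = 12$ ($B = 4 \cdot 3 = 12$)
$H{\left(q \right)} = 2 q^{4}$ ($H{\left(q \right)} = \frac{q^{2}}{3} \cdot 6 q q = 2 q^{3} q = 2 q^{4}$)
$x{\left(D,U \right)} = 12 - D - U$ ($x{\left(D,U \right)} = \left(12 - U\right) - D = 12 - D - U$)
$H{\left(11 \right)} + x{\left(-6,3 \right)} \left(-20\right) = 2 \cdot 11^{4} + \left(12 - -6 - 3\right) \left(-20\right) = 2 \cdot 14641 + \left(12 + 6 - 3\right) \left(-20\right) = 29282 + 15 \left(-20\right) = 29282 - 300 = 28982$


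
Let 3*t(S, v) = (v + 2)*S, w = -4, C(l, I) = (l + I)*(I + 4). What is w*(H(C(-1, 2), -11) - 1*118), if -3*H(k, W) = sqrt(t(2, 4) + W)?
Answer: 472 + 4*I*sqrt(7)/3 ≈ 472.0 + 3.5277*I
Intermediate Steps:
C(l, I) = (4 + I)*(I + l) (C(l, I) = (I + l)*(4 + I) = (4 + I)*(I + l))
t(S, v) = S*(2 + v)/3 (t(S, v) = ((v + 2)*S)/3 = ((2 + v)*S)/3 = (S*(2 + v))/3 = S*(2 + v)/3)
H(k, W) = -sqrt(4 + W)/3 (H(k, W) = -sqrt((1/3)*2*(2 + 4) + W)/3 = -sqrt((1/3)*2*6 + W)/3 = -sqrt(4 + W)/3)
w*(H(C(-1, 2), -11) - 1*118) = -4*(-sqrt(4 - 11)/3 - 1*118) = -4*(-I*sqrt(7)/3 - 118) = -4*(-118 - I*sqrt(7)/3) = 472 + 4*I*sqrt(7)/3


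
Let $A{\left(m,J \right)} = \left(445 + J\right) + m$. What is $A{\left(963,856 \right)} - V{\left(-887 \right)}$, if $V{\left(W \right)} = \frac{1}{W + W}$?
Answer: $\frac{4016337}{1774} \approx 2264.0$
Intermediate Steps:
$A{\left(m,J \right)} = 445 + J + m$
$V{\left(W \right)} = \frac{1}{2 W}$
$A{\left(963,856 \right)} - V{\left(-887 \right)} = \left(445 + 856 + 963\right) - \frac{1}{2 \left(-887\right)} = 2264 - \frac{1}{2} \left(- \frac{1}{887}\right) = 2264 - - \frac{1}{1774} = 2264 + \frac{1}{1774} = \frac{4016337}{1774}$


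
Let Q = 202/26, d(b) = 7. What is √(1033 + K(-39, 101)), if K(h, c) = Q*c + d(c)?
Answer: √308373/13 ≈ 42.716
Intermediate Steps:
Q = 101/13 (Q = 202*(1/26) = 101/13 ≈ 7.7692)
K(h, c) = 7 + 101*c/13 (K(h, c) = 101*c/13 + 7 = 7 + 101*c/13)
√(1033 + K(-39, 101)) = √(1033 + (7 + (101/13)*101)) = √(1033 + (7 + 10201/13)) = √(1033 + 10292/13) = √(23721/13) = √308373/13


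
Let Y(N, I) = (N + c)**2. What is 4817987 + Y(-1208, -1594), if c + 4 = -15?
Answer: 6323516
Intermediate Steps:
c = -19 (c = -4 - 15 = -19)
Y(N, I) = (-19 + N)**2 (Y(N, I) = (N - 19)**2 = (-19 + N)**2)
4817987 + Y(-1208, -1594) = 4817987 + (-19 - 1208)**2 = 4817987 + (-1227)**2 = 4817987 + 1505529 = 6323516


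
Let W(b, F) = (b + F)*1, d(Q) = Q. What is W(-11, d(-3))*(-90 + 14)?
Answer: 1064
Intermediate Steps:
W(b, F) = F + b (W(b, F) = (F + b)*1 = F + b)
W(-11, d(-3))*(-90 + 14) = (-3 - 11)*(-90 + 14) = -14*(-76) = 1064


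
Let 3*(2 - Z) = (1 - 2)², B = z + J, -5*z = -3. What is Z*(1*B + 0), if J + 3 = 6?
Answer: 6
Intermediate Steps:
z = ⅗ (z = -⅕*(-3) = ⅗ ≈ 0.60000)
J = 3 (J = -3 + 6 = 3)
B = 18/5 (B = ⅗ + 3 = 18/5 ≈ 3.6000)
Z = 5/3 (Z = 2 - (1 - 2)²/3 = 2 - ⅓*(-1)² = 2 - ⅓*1 = 2 - ⅓ = 5/3 ≈ 1.6667)
Z*(1*B + 0) = 5*(1*(18/5) + 0)/3 = 5*(18/5 + 0)/3 = (5/3)*(18/5) = 6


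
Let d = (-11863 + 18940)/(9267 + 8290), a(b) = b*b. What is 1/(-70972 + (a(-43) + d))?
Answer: -17557/1213585434 ≈ -1.4467e-5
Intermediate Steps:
a(b) = b²
d = 7077/17557 ≈ 0.40309
1/(-70972 + (a(-43) + d)) = 1/(-70972 + ((-43)² + 7077/17557)) = 1/(-70972 + (1849 + 7077/17557)) = 1/(-70972 + 32469970/17557) = 1/(-1213585434/17557) = -17557/1213585434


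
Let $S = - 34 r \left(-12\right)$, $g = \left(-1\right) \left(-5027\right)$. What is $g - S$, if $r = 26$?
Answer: $-5581$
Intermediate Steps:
$g = 5027$
$S = 10608$ ($S = \left(-34\right) 26 \left(-12\right) = \left(-884\right) \left(-12\right) = 10608$)
$g - S = 5027 - 10608 = -5581$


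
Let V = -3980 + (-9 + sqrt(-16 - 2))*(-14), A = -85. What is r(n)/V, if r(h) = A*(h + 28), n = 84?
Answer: 539560/218483 - 5880*I*sqrt(2)/218483 ≈ 2.4696 - 0.038061*I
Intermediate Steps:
r(h) = -2380 - 85*h (r(h) = -85*(h + 28) = -85*(28 + h) = -2380 - 85*h)
V = -3854 - 42*I*sqrt(2) (V = -3980 + (-9 + sqrt(-18))*(-14) = -3980 + (-9 + 3*I*sqrt(2))*(-14) = -3980 + (126 - 42*I*sqrt(2)) = -3854 - 42*I*sqrt(2) ≈ -3854.0 - 59.397*I)
r(n)/V = (-2380 - 85*84)/(-3854 - 42*I*sqrt(2)) = (-2380 - 7140)/(-3854 - 42*I*sqrt(2)) = -9520/(-3854 - 42*I*sqrt(2))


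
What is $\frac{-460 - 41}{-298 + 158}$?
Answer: $\frac{501}{140} \approx 3.5786$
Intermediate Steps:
$\frac{-460 - 41}{-298 + 158} = - \frac{501}{-140} = \left(-501\right) \left(- \frac{1}{140}\right) = \frac{501}{140}$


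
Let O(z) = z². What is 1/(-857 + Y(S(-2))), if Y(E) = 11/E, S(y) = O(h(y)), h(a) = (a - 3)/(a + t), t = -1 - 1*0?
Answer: -25/21326 ≈ -0.0011723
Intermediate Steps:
t = -1 (t = -1 + 0 = -1)
h(a) = (-3 + a)/(-1 + a) (h(a) = (a - 3)/(a - 1) = (-3 + a)/(-1 + a))
S(y) = (-3 + y)²/(-1 + y)² (S(y) = ((-3 + y)/(-1 + y))² = (-3 + y)²/(-1 + y)²)
1/(-857 + Y(S(-2))) = 1/(-857 + 11/(((-3 - 2)²/(-1 - 2)²))) = 1/(-857 + 11/(((-5)²/(-3)²))) = 1/(-857 + 11/(((⅑)*25))) = 1/(-857 + 11/(25/9)) = 1/(-857 + 11*(9/25)) = 1/(-857 + 99/25) = 1/(-21326/25) = -25/21326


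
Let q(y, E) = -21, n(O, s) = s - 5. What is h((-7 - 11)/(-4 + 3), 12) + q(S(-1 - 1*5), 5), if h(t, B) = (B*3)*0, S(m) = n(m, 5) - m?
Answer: -21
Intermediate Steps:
n(O, s) = -5 + s
S(m) = -m (S(m) = (-5 + 5) - m = 0 - m = -m)
h(t, B) = 0 (h(t, B) = (3*B)*0 = 0)
h((-7 - 11)/(-4 + 3), 12) + q(S(-1 - 1*5), 5) = 0 - 21 = -21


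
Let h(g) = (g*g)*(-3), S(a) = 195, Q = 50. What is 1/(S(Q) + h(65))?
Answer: -1/12480 ≈ -8.0128e-5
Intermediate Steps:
h(g) = -3*g² (h(g) = g²*(-3) = -3*g²)
1/(S(Q) + h(65)) = 1/(195 - 3*65²) = 1/(195 - 3*4225) = 1/(195 - 12675) = 1/(-12480) = -1/12480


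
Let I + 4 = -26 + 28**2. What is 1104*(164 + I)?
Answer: 1013472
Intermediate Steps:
I = 754 (I = -4 + (-26 + 28**2) = -4 + (-26 + 784) = -4 + 758 = 754)
1104*(164 + I) = 1104*(164 + 754) = 1104*918 = 1013472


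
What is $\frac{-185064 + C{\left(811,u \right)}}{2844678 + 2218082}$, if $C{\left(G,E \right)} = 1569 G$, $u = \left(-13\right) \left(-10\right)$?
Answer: $\frac{217479}{1012552} \approx 0.21478$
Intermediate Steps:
$u = 130$
$\frac{-185064 + C{\left(811,u \right)}}{2844678 + 2218082} = \frac{-185064 + 1569 \cdot 811}{2844678 + 2218082} = \frac{-185064 + 1272459}{5062760} = 1087395 \cdot \frac{1}{5062760} = \frac{217479}{1012552}$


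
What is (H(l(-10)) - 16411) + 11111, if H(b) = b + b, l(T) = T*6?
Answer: -5420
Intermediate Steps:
l(T) = 6*T
H(b) = 2*b
(H(l(-10)) - 16411) + 11111 = (2*(6*(-10)) - 16411) + 11111 = (2*(-60) - 16411) + 11111 = (-120 - 16411) + 11111 = -16531 + 11111 = -5420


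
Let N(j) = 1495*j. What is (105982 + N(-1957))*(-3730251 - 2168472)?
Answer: 16632823900959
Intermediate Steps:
(105982 + N(-1957))*(-3730251 - 2168472) = (105982 + 1495*(-1957))*(-3730251 - 2168472) = (105982 - 2925715)*(-5898723) = -2819733*(-5898723) = 16632823900959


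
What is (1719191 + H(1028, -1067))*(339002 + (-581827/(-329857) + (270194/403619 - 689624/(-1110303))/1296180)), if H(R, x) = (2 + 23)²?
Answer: 489954549040267513138389179907572/840367578995261404065 ≈ 5.8302e+11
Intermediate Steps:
H(R, x) = 625 (H(R, x) = 25² = 625)
(1719191 + H(1028, -1067))*(339002 + (-581827/(-329857) + (270194/403619 - 689624/(-1110303))/1296180)) = (1719191 + 625)*(339002 + (-581827/(-329857) + (270194/403619 - 689624/(-1110303))/1296180)) = 1719816*(339002 + (-581827*(-1/329857) + (270194*(1/403619) - 689624*(-1/1110303))*(1/1296180))) = 1719816*(339002 + (581827/329857 + (270194/403619 + 36296/58437)*(1/1296180))) = 1719816*(339002 + (581827/329857 + (30439082002/23586283503)*(1/1296180))) = 1719816*(339002 + (581827/329857 + 15219541001/15286034475459270)) = 1719816*(339002 + 8893832601025176653147/5042205473971568424390) = 1719816*(1709326633919910664181711927/5042205473971568424390) = 489954549040267513138389179907572/840367578995261404065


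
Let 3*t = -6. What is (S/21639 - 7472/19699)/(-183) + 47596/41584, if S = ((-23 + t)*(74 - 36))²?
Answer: 745060094227505/810958682019348 ≈ 0.91874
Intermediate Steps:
t = -2 (t = (⅓)*(-6) = -2)
S = 902500 (S = ((-23 - 2)*(74 - 36))² = (-25*38)² = (-950)² = 902500)
(S/21639 - 7472/19699)/(-183) + 47596/41584 = (902500/21639 - 7472/19699)/(-183) + 47596/41584 = (902500*(1/21639) - 7472*1/19699)*(-1/183) + 47596*(1/41584) = (902500/21639 - 7472/19699)*(-1/183) + 11899/10396 = (17616660892/426266661)*(-1/183) + 11899/10396 = -17616660892/78006798963 + 11899/10396 = 745060094227505/810958682019348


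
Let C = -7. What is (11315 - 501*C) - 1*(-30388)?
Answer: 45210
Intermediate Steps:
(11315 - 501*C) - 1*(-30388) = (11315 - 501*(-7)) - 1*(-30388) = (11315 + 3507) + 30388 = 14822 + 30388 = 45210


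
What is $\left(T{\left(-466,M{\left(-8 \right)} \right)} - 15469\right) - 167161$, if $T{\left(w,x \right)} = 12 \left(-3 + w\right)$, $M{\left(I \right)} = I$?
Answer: $-188258$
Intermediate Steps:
$T{\left(w,x \right)} = -36 + 12 w$
$\left(T{\left(-466,M{\left(-8 \right)} \right)} - 15469\right) - 167161 = \left(\left(-36 + 12 \left(-466\right)\right) - 15469\right) - 167161 = \left(\left(-36 - 5592\right) - 15469\right) - 167161 = \left(-5628 - 15469\right) - 167161 = -21097 - 167161 = -188258$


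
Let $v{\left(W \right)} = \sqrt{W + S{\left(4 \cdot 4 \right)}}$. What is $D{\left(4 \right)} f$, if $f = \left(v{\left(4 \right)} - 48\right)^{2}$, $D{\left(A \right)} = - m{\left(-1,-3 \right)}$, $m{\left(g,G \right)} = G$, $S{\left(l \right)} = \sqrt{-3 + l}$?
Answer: $3 \left(48 - \sqrt{4 + \sqrt{13}}\right)^{2} \approx 6140.6$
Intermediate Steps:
$v{\left(W \right)} = \sqrt{W + \sqrt{13}}$ ($v{\left(W \right)} = \sqrt{W + \sqrt{-3 + 4 \cdot 4}} = \sqrt{W + \sqrt{-3 + 16}} = \sqrt{W + \sqrt{13}}$)
$D{\left(A \right)} = 3$ ($D{\left(A \right)} = \left(-1\right) \left(-3\right) = 3$)
$f = \left(-48 + \sqrt{4 + \sqrt{13}}\right)^{2}$ ($f = \left(\sqrt{4 + \sqrt{13}} - 48\right)^{2} = \left(-48 + \sqrt{4 + \sqrt{13}}\right)^{2} \approx 2046.9$)
$D{\left(4 \right)} f = 3 \left(48 - \sqrt{4 + \sqrt{13}}\right)^{2}$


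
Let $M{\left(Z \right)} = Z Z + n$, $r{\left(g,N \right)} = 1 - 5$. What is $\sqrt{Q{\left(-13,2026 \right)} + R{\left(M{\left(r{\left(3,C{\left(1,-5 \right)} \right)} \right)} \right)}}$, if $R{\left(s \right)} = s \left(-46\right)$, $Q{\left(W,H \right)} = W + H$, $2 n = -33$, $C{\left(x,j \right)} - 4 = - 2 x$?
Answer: $2 \sqrt{509} \approx 45.122$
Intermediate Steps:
$C{\left(x,j \right)} = 4 - 2 x$
$n = - \frac{33}{2}$ ($n = \frac{1}{2} \left(-33\right) = - \frac{33}{2} \approx -16.5$)
$r{\left(g,N \right)} = -4$
$Q{\left(W,H \right)} = H + W$
$M{\left(Z \right)} = - \frac{33}{2} + Z^{2}$ ($M{\left(Z \right)} = Z Z - \frac{33}{2} = Z^{2} - \frac{33}{2} = - \frac{33}{2} + Z^{2}$)
$R{\left(s \right)} = - 46 s$
$\sqrt{Q{\left(-13,2026 \right)} + R{\left(M{\left(r{\left(3,C{\left(1,-5 \right)} \right)} \right)} \right)}} = \sqrt{\left(2026 - 13\right) - 46 \left(- \frac{33}{2} + \left(-4\right)^{2}\right)} = \sqrt{2013 - 46 \left(- \frac{33}{2} + 16\right)} = \sqrt{2013 - -23} = \sqrt{2013 + 23} = \sqrt{2036} = 2 \sqrt{509}$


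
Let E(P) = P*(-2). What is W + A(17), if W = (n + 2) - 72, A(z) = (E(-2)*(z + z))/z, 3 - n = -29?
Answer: -30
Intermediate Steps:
n = 32 (n = 3 - 1*(-29) = 3 + 29 = 32)
E(P) = -2*P
A(z) = 8 (A(z) = ((-2*(-2))*(z + z))/z = (4*(2*z))/z = (8*z)/z = 8)
W = -38 (W = (32 + 2) - 72 = 34 - 72 = -38)
W + A(17) = -38 + 8 = -30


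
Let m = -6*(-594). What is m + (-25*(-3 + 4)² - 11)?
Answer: 3528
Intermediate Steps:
m = 3564
m + (-25*(-3 + 4)² - 11) = 3564 + (-25*(-3 + 4)² - 11) = 3564 + (-25*1² - 11) = 3564 + (-25*1 - 11) = 3564 + (-25 - 11) = 3564 - 36 = 3528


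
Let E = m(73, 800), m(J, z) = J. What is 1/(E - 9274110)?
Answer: -1/9274037 ≈ -1.0783e-7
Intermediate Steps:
E = 73
1/(E - 9274110) = 1/(73 - 9274110) = 1/(-9274037) = -1/9274037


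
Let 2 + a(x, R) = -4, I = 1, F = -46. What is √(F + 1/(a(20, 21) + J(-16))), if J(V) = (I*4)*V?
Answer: I*√225470/70 ≈ 6.7834*I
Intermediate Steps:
a(x, R) = -6 (a(x, R) = -2 - 4 = -6)
J(V) = 4*V (J(V) = (1*4)*V = 4*V)
√(F + 1/(a(20, 21) + J(-16))) = √(-46 + 1/(-6 + 4*(-16))) = √(-46 + 1/(-6 - 64)) = √(-46 + 1/(-70)) = √(-46 - 1/70) = √(-3221/70) = I*√225470/70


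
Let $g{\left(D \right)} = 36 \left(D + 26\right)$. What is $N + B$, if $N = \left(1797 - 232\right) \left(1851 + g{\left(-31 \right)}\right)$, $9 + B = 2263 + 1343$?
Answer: $2618712$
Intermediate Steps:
$g{\left(D \right)} = 936 + 36 D$ ($g{\left(D \right)} = 36 \left(26 + D\right) = 936 + 36 D$)
$B = 3597$ ($B = -9 + \left(2263 + 1343\right) = -9 + 3606 = 3597$)
$N = 2615115$ ($N = \left(1797 - 232\right) \left(1851 + \left(936 + 36 \left(-31\right)\right)\right) = 1565 \left(1851 + \left(936 - 1116\right)\right) = 1565 \left(1851 - 180\right) = 1565 \cdot 1671 = 2615115$)
$N + B = 2615115 + 3597 = 2618712$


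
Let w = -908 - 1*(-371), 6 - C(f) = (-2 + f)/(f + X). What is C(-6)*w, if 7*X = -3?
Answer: -38306/15 ≈ -2553.7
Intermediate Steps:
X = -3/7 (X = (⅐)*(-3) = -3/7 ≈ -0.42857)
C(f) = 6 - (-2 + f)/(-3/7 + f) (C(f) = 6 - (-2 + f)/(f - 3/7) = 6 - (-2 + f)/(-3/7 + f))
w = -537 (w = -908 + 371 = -537)
C(-6)*w = ((-4 + 35*(-6))/(-3 + 7*(-6)))*(-537) = ((-4 - 210)/(-3 - 42))*(-537) = (-214/(-45))*(-537) = -1/45*(-214)*(-537) = (214/45)*(-537) = -38306/15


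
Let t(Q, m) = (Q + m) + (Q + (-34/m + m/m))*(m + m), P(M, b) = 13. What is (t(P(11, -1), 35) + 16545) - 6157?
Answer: 11348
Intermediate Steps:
t(Q, m) = Q + m + 2*m*(1 + Q - 34/m) (t(Q, m) = (Q + m) + (Q + (-34/m + 1))*(2*m) = (Q + m) + (Q + (1 - 34/m))*(2*m) = (Q + m) + (1 + Q - 34/m)*(2*m) = (Q + m) + 2*m*(1 + Q - 34/m) = Q + m + 2*m*(1 + Q - 34/m))
(t(P(11, -1), 35) + 16545) - 6157 = ((-68 + 13 + 3*35 + 2*13*35) + 16545) - 6157 = ((-68 + 13 + 105 + 910) + 16545) - 6157 = (960 + 16545) - 6157 = 17505 - 6157 = 11348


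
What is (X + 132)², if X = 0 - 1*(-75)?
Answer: 42849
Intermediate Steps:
X = 75 (X = 0 + 75 = 75)
(X + 132)² = (75 + 132)² = 207² = 42849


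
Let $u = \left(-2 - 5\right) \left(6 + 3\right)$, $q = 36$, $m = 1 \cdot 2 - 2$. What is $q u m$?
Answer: $0$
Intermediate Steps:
$m = 0$ ($m = 2 - 2 = 0$)
$u = -63$ ($u = \left(-7\right) 9 = -63$)
$q u m = 36 \left(-63\right) 0 = \left(-2268\right) 0 = 0$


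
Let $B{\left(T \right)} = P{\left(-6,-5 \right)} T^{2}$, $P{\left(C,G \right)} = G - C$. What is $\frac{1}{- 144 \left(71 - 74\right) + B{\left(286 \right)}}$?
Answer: $\frac{1}{82228} \approx 1.2161 \cdot 10^{-5}$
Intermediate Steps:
$B{\left(T \right)} = T^{2}$ ($B{\left(T \right)} = \left(-5 - -6\right) T^{2} = \left(-5 + 6\right) T^{2} = 1 T^{2} = T^{2}$)
$\frac{1}{- 144 \left(71 - 74\right) + B{\left(286 \right)}} = \frac{1}{- 144 \left(71 - 74\right) + 286^{2}} = \frac{1}{\left(-144\right) \left(-3\right) + 81796} = \frac{1}{432 + 81796} = \frac{1}{82228}$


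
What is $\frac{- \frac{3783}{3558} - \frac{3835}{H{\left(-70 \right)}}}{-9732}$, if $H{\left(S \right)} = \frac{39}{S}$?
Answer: $- \frac{24487117}{34626456} \approx -0.70718$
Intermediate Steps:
$\frac{- \frac{3783}{3558} - \frac{3835}{H{\left(-70 \right)}}}{-9732} = \frac{- \frac{3783}{3558} - \frac{3835}{39 \frac{1}{-70}}}{-9732} = \left(\left(-3783\right) \frac{1}{3558} - \frac{3835}{39 \left(- \frac{1}{70}\right)}\right) \left(- \frac{1}{9732}\right) = \left(- \frac{1261}{1186} - \frac{3835}{- \frac{39}{70}}\right) \left(- \frac{1}{9732}\right) = \left(- \frac{1261}{1186} - - \frac{20650}{3}\right) \left(- \frac{1}{9732}\right) = \left(- \frac{1261}{1186} + \frac{20650}{3}\right) \left(- \frac{1}{9732}\right) = \frac{24487117}{3558} \left(- \frac{1}{9732}\right) = - \frac{24487117}{34626456}$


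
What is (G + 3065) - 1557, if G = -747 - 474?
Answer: 287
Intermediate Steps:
G = -1221
(G + 3065) - 1557 = (-1221 + 3065) - 1557 = 1844 - 1557 = 287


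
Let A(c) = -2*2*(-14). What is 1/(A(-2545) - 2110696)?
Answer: -1/2110640 ≈ -4.7379e-7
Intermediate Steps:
A(c) = 56 (A(c) = -4*(-14) = 56)
1/(A(-2545) - 2110696) = 1/(56 - 2110696) = 1/(-2110640) = -1/2110640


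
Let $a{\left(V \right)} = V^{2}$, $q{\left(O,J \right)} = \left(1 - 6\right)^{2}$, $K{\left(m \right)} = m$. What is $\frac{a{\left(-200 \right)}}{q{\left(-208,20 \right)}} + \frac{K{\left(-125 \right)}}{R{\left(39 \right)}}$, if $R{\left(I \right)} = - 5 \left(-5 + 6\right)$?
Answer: $1625$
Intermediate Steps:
$R{\left(I \right)} = -5$ ($R{\left(I \right)} = \left(-5\right) 1 = -5$)
$q{\left(O,J \right)} = 25$ ($q{\left(O,J \right)} = \left(-5\right)^{2} = 25$)
$\frac{a{\left(-200 \right)}}{q{\left(-208,20 \right)}} + \frac{K{\left(-125 \right)}}{R{\left(39 \right)}} = \frac{\left(-200\right)^{2}}{25} - \frac{125}{-5} = 40000 \cdot \frac{1}{25} - -25 = 1600 + 25 = 1625$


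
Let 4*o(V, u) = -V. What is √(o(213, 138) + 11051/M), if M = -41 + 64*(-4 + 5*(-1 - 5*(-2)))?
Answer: 5*I*√5808593/1722 ≈ 6.998*I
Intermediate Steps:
o(V, u) = -V/4 (o(V, u) = (-V)/4 = -V/4)
M = 2583 (M = -41 + 64*(-4 + 5*(-1 + 10)) = -41 + 64*(-4 + 5*9) = -41 + 64*(-4 + 45) = -41 + 64*41 = -41 + 2624 = 2583)
√(o(213, 138) + 11051/M) = √(-¼*213 + 11051/2583) = √(-213/4 + 11051*(1/2583)) = √(-213/4 + 11051/2583) = √(-505975/10332) = 5*I*√5808593/1722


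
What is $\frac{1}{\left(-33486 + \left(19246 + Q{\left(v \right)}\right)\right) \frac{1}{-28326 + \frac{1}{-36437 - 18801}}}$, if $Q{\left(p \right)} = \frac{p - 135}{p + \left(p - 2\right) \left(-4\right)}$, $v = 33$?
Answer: $\frac{142385114599}{71573975644} \approx 1.9893$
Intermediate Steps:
$Q{\left(p \right)} = \frac{-135 + p}{8 - 3 p}$ ($Q{\left(p \right)} = \frac{-135 + p}{p + \left(-2 + p\right) \left(-4\right)} = \frac{-135 + p}{p - \left(-8 + 4 p\right)} = \frac{-135 + p}{8 - 3 p}$)
$\frac{1}{\left(-33486 + \left(19246 + Q{\left(v \right)}\right)\right) \frac{1}{-28326 + \frac{1}{-36437 - 18801}}} = \frac{1}{\left(-33486 + \left(19246 + \frac{135 - 33}{-8 + 3 \cdot 33}\right)\right) \frac{1}{-28326 + \frac{1}{-36437 - 18801}}} = \frac{1}{\left(-33486 + \left(19246 + \frac{135 - 33}{-8 + 99}\right)\right) \frac{1}{-28326 + \frac{1}{-55238}}} = \frac{1}{\left(-33486 + \left(19246 + \frac{1}{91} \cdot 102\right)\right) \frac{1}{-28326 - \frac{1}{55238}}} = \frac{1}{\left(-33486 + \left(19246 + \frac{1}{91} \cdot 102\right)\right) \frac{1}{- \frac{1564671589}{55238}}} = \frac{1}{\left(-33486 + \left(19246 + \frac{102}{91}\right)\right) \left(- \frac{55238}{1564671589}\right)} = \frac{1}{\left(-33486 + \frac{1751488}{91}\right) \left(- \frac{55238}{1564671589}\right)} = \frac{1}{\left(- \frac{1295738}{91}\right) \left(- \frac{55238}{1564671589}\right)} = \frac{1}{\frac{71573975644}{142385114599}} = \frac{142385114599}{71573975644}$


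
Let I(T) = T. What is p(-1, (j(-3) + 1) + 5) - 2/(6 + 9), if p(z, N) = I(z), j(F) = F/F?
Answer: -17/15 ≈ -1.1333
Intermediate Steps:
j(F) = 1
p(z, N) = z
p(-1, (j(-3) + 1) + 5) - 2/(6 + 9) = -1 - 2/(6 + 9) = -1 - 2/15 = -17/15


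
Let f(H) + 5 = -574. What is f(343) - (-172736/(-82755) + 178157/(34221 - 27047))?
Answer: -359725840829/593684370 ≈ -605.92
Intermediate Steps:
f(H) = -579 (f(H) = -5 - 574 = -579)
f(343) - (-172736/(-82755) + 178157/(34221 - 27047)) = -579 - (-172736/(-82755) + 178157/(34221 - 27047)) = -579 - (-172736*(-1/82755) + 178157/7174) = -579 - (172736/82755 + 178157*(1/7174)) = -579 - (172736/82755 + 178157/7174) = -579 - 1*15982590599/593684370 = -579 - 15982590599/593684370 = -359725840829/593684370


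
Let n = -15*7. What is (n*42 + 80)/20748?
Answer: -2165/10374 ≈ -0.20869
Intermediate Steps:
n = -105
(n*42 + 80)/20748 = (-105*42 + 80)/20748 = (-4410 + 80)*(1/20748) = -4330*1/20748 = -2165/10374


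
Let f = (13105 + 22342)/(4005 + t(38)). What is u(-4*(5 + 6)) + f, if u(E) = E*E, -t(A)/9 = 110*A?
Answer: 65043193/33615 ≈ 1934.9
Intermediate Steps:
t(A) = -990*A
u(E) = E²
f = -35447/33615 (f = (13105 + 22342)/(4005 - 990*38) = 35447/(4005 - 37620) = 35447/(-33615) = 35447*(-1/33615) = -35447/33615 ≈ -1.0545)
u(-4*(5 + 6)) + f = (-4*(5 + 6))² - 35447/33615 = (-4*11)² - 35447/33615 = (-44)² - 35447/33615 = 1936 - 35447/33615 = 65043193/33615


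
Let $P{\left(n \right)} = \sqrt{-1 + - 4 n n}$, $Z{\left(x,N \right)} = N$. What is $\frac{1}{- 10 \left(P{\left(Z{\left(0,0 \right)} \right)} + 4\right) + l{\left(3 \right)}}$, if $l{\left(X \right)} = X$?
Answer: $- \frac{37}{1469} + \frac{10 i}{1469} \approx -0.025187 + 0.0068073 i$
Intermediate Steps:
$P{\left(n \right)} = \sqrt{-1 - 4 n^{2}}$
$\frac{1}{- 10 \left(P{\left(Z{\left(0,0 \right)} \right)} + 4\right) + l{\left(3 \right)}} = \frac{1}{- 10 \left(\sqrt{-1 - 4 \cdot 0^{2}} + 4\right) + 3} = \frac{1}{- 10 \left(\sqrt{-1 - 0} + 4\right) + 3} = \frac{1}{- 10 \left(\sqrt{-1 + 0} + 4\right) + 3} = \frac{1}{- 10 \left(\sqrt{-1} + 4\right) + 3} = \frac{1}{- 10 \left(i + 4\right) + 3} = \frac{1}{- 10 \left(4 + i\right) + 3} = \frac{1}{\left(-40 - 10 i\right) + 3} = \frac{1}{-37 - 10 i} = \frac{-37 + 10 i}{1469}$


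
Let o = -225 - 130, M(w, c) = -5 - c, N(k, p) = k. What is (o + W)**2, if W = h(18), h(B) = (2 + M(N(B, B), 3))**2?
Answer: 101761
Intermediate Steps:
o = -355
h(B) = 36 (h(B) = (2 + (-5 - 1*3))**2 = (2 + (-5 - 3))**2 = (2 - 8)**2 = (-6)**2 = 36)
W = 36
(o + W)**2 = (-355 + 36)**2 = (-319)**2 = 101761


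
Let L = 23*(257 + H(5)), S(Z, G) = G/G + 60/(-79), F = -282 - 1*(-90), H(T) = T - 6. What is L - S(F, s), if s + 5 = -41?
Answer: 465133/79 ≈ 5887.8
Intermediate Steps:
s = -46 (s = -5 - 41 = -46)
H(T) = -6 + T
F = -192 (F = -282 + 90 = -192)
S(Z, G) = 19/79 (S(Z, G) = 1 + 60*(-1/79) = 1 - 60/79 = 19/79)
L = 5888 (L = 23*(257 + (-6 + 5)) = 23*(257 - 1) = 23*256 = 5888)
L - S(F, s) = 5888 - 1*19/79 = 5888 - 19/79 = 465133/79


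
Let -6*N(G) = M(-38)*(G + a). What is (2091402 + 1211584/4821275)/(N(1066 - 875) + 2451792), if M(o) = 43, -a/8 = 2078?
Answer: 60499352334804/74331385368025 ≈ 0.81391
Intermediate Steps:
a = -16624 (a = -8*2078 = -16624)
N(G) = 357416/3 - 43*G/6 (N(G) = -43*(G - 16624)/6 = -43*(-16624 + G)/6 = -(-714832 + 43*G)/6 = 357416/3 - 43*G/6)
(2091402 + 1211584/4821275)/(N(1066 - 875) + 2451792) = (2091402 + 1211584/4821275)/((357416/3 - 43*(1066 - 875)/6) + 2451792) = (2091402 + 1211584*(1/4821275))/((357416/3 - 43/6*191) + 2451792) = (2091402 + 1211584/4821275)/((357416/3 - 8213/6) + 2451792) = 10083225389134/(4821275*(706619/6 + 2451792)) = 10083225389134/(4821275*(15417371/6)) = (10083225389134/4821275)*(6/15417371) = 60499352334804/74331385368025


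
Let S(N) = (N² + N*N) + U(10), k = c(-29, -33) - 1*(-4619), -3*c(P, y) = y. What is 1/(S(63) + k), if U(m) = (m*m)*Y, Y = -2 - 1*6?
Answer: 1/11768 ≈ 8.4976e-5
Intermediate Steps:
Y = -8 (Y = -2 - 6 = -8)
c(P, y) = -y/3
U(m) = -8*m² (U(m) = (m*m)*(-8) = m²*(-8) = -8*m²)
k = 4630 (k = -⅓*(-33) - 1*(-4619) = 11 + 4619 = 4630)
S(N) = -800 + 2*N² (S(N) = (N² + N*N) - 8*10² = (N² + N²) - 8*100 = 2*N² - 800 = -800 + 2*N²)
1/(S(63) + k) = 1/((-800 + 2*63²) + 4630) = 1/((-800 + 2*3969) + 4630) = 1/((-800 + 7938) + 4630) = 1/(7138 + 4630) = 1/11768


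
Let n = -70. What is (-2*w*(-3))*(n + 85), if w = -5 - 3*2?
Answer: -990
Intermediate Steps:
w = -11 (w = -5 - 6 = -11)
(-2*w*(-3))*(n + 85) = (-2*(-11)*(-3))*(-70 + 85) = (22*(-3))*15 = -66*15 = -990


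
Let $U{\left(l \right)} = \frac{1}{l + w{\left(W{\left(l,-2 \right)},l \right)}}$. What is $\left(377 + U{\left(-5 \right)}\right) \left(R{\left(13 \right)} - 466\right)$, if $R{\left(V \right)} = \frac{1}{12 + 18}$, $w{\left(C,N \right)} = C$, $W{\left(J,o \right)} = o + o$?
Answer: $- \frac{23708384}{135} \approx -1.7562 \cdot 10^{5}$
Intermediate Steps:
$W{\left(J,o \right)} = 2 o$
$U{\left(l \right)} = \frac{1}{-4 + l}$ ($U{\left(l \right)} = \frac{1}{l + 2 \left(-2\right)} = \frac{1}{l - 4} = \frac{1}{-4 + l}$)
$R{\left(V \right)} = \frac{1}{30}$
$\left(377 + U{\left(-5 \right)}\right) \left(R{\left(13 \right)} - 466\right) = \left(377 + \frac{1}{-4 - 5}\right) \left(\frac{1}{30} - 466\right) = \left(377 + \frac{1}{-9}\right) \left(- \frac{13979}{30}\right) = \left(377 - \frac{1}{9}\right) \left(- \frac{13979}{30}\right) = \frac{3392}{9} \left(- \frac{13979}{30}\right) = - \frac{23708384}{135}$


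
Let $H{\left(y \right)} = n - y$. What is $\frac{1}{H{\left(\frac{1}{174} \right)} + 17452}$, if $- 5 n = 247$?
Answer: $\frac{870}{15140257} \approx 5.7463 \cdot 10^{-5}$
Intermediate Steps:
$n = - \frac{247}{5}$ ($n = \left(- \frac{1}{5}\right) 247 = - \frac{247}{5} \approx -49.4$)
$H{\left(y \right)} = - \frac{247}{5} - y$
$\frac{1}{H{\left(\frac{1}{174} \right)} + 17452} = \frac{1}{\left(- \frac{247}{5} - \frac{1}{174}\right) + 17452} = \frac{1}{- \frac{42983}{870} + 17452} = \frac{1}{\frac{15140257}{870}} = \frac{870}{15140257}$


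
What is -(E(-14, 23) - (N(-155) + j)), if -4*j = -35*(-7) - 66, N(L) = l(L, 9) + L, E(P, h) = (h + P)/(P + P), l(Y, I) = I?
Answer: -1333/7 ≈ -190.43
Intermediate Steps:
E(P, h) = (P + h)/(2*P) (E(P, h) = (P + h)/((2*P)) = (P + h)*(1/(2*P)) = (P + h)/(2*P))
N(L) = 9 + L
j = -179/4 (j = -(-35*(-7) - 66)/4 = -(245 - 66)/4 = -¼*179 = -179/4 ≈ -44.750)
-(E(-14, 23) - (N(-155) + j)) = -((½)*(-14 + 23)/(-14) - ((9 - 155) - 179/4)) = -((½)*(-1/14)*9 - (-146 - 179/4)) = -(-9/28 - 1*(-763/4)) = -(-9/28 + 763/4) = -1*1333/7 = -1333/7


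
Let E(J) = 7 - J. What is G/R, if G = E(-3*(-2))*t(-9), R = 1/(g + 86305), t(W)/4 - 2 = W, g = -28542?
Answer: -1617364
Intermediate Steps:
t(W) = 8 + 4*W
R = 1/57763 (R = 1/(-28542 + 86305) = 1/57763 ≈ 1.7312e-5)
G = -28 (G = (7 - (-3)*(-2))*(8 + 4*(-9)) = (7 - 1*6)*(8 - 36) = (7 - 6)*(-28) = 1*(-28) = -28)
G/R = -28/1/57763 = -28*57763 = -1617364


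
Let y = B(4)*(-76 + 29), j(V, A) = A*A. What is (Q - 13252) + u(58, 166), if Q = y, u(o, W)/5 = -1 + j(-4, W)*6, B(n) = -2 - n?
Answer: 813705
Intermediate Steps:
j(V, A) = A²
u(o, W) = -5 + 30*W² (u(o, W) = 5*(-1 + W²*6) = 5*(-1 + 6*W²) = -5 + 30*W²)
y = 282 (y = (-2 - 1*4)*(-76 + 29) = (-2 - 4)*(-47) = -6*(-47) = 282)
Q = 282
(Q - 13252) + u(58, 166) = (282 - 13252) + (-5 + 30*166²) = -12970 + (-5 + 30*27556) = -12970 + (-5 + 826680) = -12970 + 826675 = 813705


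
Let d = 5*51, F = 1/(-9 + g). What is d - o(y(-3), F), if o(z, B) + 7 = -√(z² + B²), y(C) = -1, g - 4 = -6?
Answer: 262 + √122/11 ≈ 263.00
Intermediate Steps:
g = -2 (g = 4 - 6 = -2)
F = -1/11 (F = 1/(-9 - 2) = 1/(-11) = -1/11 ≈ -0.090909)
d = 255
o(z, B) = -7 - √(B² + z²) (o(z, B) = -7 - √(z² + B²) = -7 - √(B² + z²))
d - o(y(-3), F) = 255 - (-7 - √((-1/11)² + (-1)²)) = 255 - (-7 - √(1/121 + 1)) = 255 - (-7 - √(122/121)) = 255 - (-7 - √122/11) = 255 + (7 + √122/11) = 262 + √122/11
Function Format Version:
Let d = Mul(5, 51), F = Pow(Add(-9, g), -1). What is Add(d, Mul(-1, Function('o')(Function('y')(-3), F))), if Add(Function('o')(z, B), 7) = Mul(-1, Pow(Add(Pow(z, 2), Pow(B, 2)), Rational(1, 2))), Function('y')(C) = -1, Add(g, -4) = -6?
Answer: Add(262, Mul(Rational(1, 11), Pow(122, Rational(1, 2)))) ≈ 263.00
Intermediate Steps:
g = -2 (g = Add(4, -6) = -2)
F = Rational(-1, 11) (F = Pow(Add(-9, -2), -1) = Pow(-11, -1) = Rational(-1, 11) ≈ -0.090909)
d = 255
Function('o')(z, B) = Add(-7, Mul(-1, Pow(Add(Pow(B, 2), Pow(z, 2)), Rational(1, 2)))) (Function('o')(z, B) = Add(-7, Mul(-1, Pow(Add(Pow(z, 2), Pow(B, 2)), Rational(1, 2)))) = Add(-7, Mul(-1, Pow(Add(Pow(B, 2), Pow(z, 2)), Rational(1, 2)))))
Add(d, Mul(-1, Function('o')(Function('y')(-3), F))) = Add(255, Mul(-1, Add(-7, Mul(-1, Pow(Add(Pow(Rational(-1, 11), 2), Pow(-1, 2)), Rational(1, 2)))))) = Add(255, Mul(-1, Add(-7, Mul(-1, Pow(Add(Rational(1, 121), 1), Rational(1, 2)))))) = Add(255, Mul(-1, Add(-7, Mul(-1, Pow(Rational(122, 121), Rational(1, 2)))))) = Add(255, Mul(-1, Add(-7, Mul(-1, Mul(Rational(1, 11), Pow(122, Rational(1, 2))))))) = Add(255, Mul(-1, Add(-7, Mul(Rational(-1, 11), Pow(122, Rational(1, 2)))))) = Add(255, Add(7, Mul(Rational(1, 11), Pow(122, Rational(1, 2))))) = Add(262, Mul(Rational(1, 11), Pow(122, Rational(1, 2))))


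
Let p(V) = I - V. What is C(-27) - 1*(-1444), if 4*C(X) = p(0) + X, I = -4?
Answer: 5745/4 ≈ 1436.3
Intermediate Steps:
p(V) = -4 - V
C(X) = -1 + X/4 (C(X) = ((-4 - 1*0) + X)/4 = ((-4 + 0) + X)/4 = (-4 + X)/4 = -1 + X/4)
C(-27) - 1*(-1444) = (-1 + (¼)*(-27)) - 1*(-1444) = (-1 - 27/4) + 1444 = -31/4 + 1444 = 5745/4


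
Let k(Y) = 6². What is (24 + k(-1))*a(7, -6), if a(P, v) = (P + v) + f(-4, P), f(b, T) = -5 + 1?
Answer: -180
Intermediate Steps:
f(b, T) = -4
a(P, v) = -4 + P + v (a(P, v) = (P + v) - 4 = -4 + P + v)
k(Y) = 36
(24 + k(-1))*a(7, -6) = (24 + 36)*(-4 + 7 - 6) = 60*(-3) = -180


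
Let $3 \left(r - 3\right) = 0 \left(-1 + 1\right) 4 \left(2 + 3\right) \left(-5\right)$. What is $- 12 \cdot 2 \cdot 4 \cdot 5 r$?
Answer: $-1440$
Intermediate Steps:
$r = 3$ ($r = 3 + \frac{0 \left(-1 + 1\right) 4 \left(2 + 3\right) \left(-5\right)}{3} = 3 + \frac{0 \cdot 0 \cdot 4 \cdot 5 \left(-5\right)}{3} = 3 + \frac{0 \cdot 20 \left(-5\right)}{3} = 3 + \frac{0 \left(-5\right)}{3} = 3 + \frac{1}{3} \cdot 0 = 3 + 0 = 3$)
$- 12 \cdot 2 \cdot 4 \cdot 5 r = - 12 \cdot 2 \cdot 4 \cdot 5 \cdot 3 = - 12 \cdot 8 \cdot 5 \cdot 3 = \left(-12\right) 40 \cdot 3 = \left(-480\right) 3 = -1440$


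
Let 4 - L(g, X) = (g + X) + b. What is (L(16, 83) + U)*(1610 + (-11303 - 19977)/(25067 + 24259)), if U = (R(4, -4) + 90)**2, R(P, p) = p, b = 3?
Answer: 289670683420/24663 ≈ 1.1745e+7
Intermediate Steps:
L(g, X) = 1 - X - g (L(g, X) = 4 - ((g + X) + 3) = 4 - ((X + g) + 3) = 4 - (3 + X + g) = 4 + (-3 - X - g) = 1 - X - g)
U = 7396 (U = (-4 + 90)**2 = 86**2 = 7396)
(L(16, 83) + U)*(1610 + (-11303 - 19977)/(25067 + 24259)) = ((1 - 1*83 - 1*16) + 7396)*(1610 + (-11303 - 19977)/(25067 + 24259)) = ((1 - 83 - 16) + 7396)*(1610 - 31280/49326) = (-98 + 7396)*(1610 - 31280*1/49326) = 7298*(1610 - 15640/24663) = 7298*(39691790/24663) = 289670683420/24663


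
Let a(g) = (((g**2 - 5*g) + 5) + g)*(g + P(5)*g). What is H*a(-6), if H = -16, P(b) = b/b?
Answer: 12480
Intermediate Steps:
P(b) = 1
a(g) = 2*g*(5 + g**2 - 4*g) (a(g) = (((g**2 - 5*g) + 5) + g)*(g + 1*g) = ((5 + g**2 - 5*g) + g)*(g + g) = (5 + g**2 - 4*g)*(2*g) = 2*g*(5 + g**2 - 4*g))
H*a(-6) = -32*(-6)*(5 + (-6)**2 - 4*(-6)) = -32*(-6)*(5 + 36 + 24) = -32*(-6)*65 = -16*(-780) = 12480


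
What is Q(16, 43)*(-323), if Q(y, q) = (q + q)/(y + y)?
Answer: -13889/16 ≈ -868.06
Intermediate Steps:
Q(y, q) = q/y (Q(y, q) = (2*q)/((2*y)) = (2*q)*(1/(2*y)) = q/y)
Q(16, 43)*(-323) = (43/16)*(-323) = -13889/16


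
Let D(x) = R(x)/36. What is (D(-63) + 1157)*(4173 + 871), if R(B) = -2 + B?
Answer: 52441207/9 ≈ 5.8268e+6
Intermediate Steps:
D(x) = -1/18 + x/36 (D(x) = (-2 + x)/36 = (-2 + x)*(1/36) = -1/18 + x/36)
(D(-63) + 1157)*(4173 + 871) = ((-1/18 + (1/36)*(-63)) + 1157)*(4173 + 871) = ((-1/18 - 7/4) + 1157)*5044 = (-65/36 + 1157)*5044 = (41587/36)*5044 = 52441207/9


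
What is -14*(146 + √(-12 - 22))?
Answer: -2044 - 14*I*√34 ≈ -2044.0 - 81.633*I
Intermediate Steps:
-14*(146 + √(-12 - 22)) = -14*(146 + √(-34)) = -14*(146 + I*√34) = -2044 - 14*I*√34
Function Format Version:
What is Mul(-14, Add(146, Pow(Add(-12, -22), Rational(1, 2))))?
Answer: Add(-2044, Mul(-14, I, Pow(34, Rational(1, 2)))) ≈ Add(-2044.0, Mul(-81.633, I))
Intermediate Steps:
Mul(-14, Add(146, Pow(Add(-12, -22), Rational(1, 2)))) = Mul(-14, Add(146, Pow(-34, Rational(1, 2)))) = Mul(-14, Add(146, Mul(I, Pow(34, Rational(1, 2))))) = Add(-2044, Mul(-14, I, Pow(34, Rational(1, 2))))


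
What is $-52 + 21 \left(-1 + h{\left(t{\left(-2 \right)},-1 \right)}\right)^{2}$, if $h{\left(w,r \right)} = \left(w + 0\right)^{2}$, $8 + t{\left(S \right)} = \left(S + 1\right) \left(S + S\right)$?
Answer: $4673$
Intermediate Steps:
$t{\left(S \right)} = -8 + 2 S \left(1 + S\right)$ ($t{\left(S \right)} = -8 + \left(S + 1\right) \left(S + S\right) = -8 + \left(1 + S\right) 2 S = -8 + 2 S \left(1 + S\right)$)
$h{\left(w,r \right)} = w^{2}$
$-52 + 21 \left(-1 + h{\left(t{\left(-2 \right)},-1 \right)}\right)^{2} = -52 + 21 \left(-1 + \left(-8 + 2 \left(-2\right) + 2 \left(-2\right)^{2}\right)^{2}\right)^{2} = -52 + 21 \left(-1 + \left(-8 - 4 + 2 \cdot 4\right)^{2}\right)^{2} = -52 + 21 \left(-1 + \left(-8 - 4 + 8\right)^{2}\right)^{2} = -52 + 21 \left(-1 + \left(-4\right)^{2}\right)^{2} = -52 + 21 \left(-1 + 16\right)^{2} = -52 + 21 \cdot 15^{2} = -52 + 21 \cdot 225 = -52 + 4725 = 4673$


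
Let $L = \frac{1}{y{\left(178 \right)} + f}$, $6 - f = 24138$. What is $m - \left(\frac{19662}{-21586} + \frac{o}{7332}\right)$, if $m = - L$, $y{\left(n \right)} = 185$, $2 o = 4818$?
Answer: $\frac{367856728287}{631676169124} \approx 0.58235$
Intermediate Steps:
$o = 2409$ ($o = \frac{1}{2} \cdot 4818 = 2409$)
$f = -24132$ ($f = 6 - 24138 = -24132$)
$L = - \frac{1}{23947}$ ($L = \frac{1}{185 - 24132} = \frac{1}{-23947} = - \frac{1}{23947} \approx -4.1759 \cdot 10^{-5}$)
$m = \frac{1}{23947}$ ($m = \left(-1\right) \left(- \frac{1}{23947}\right) = \frac{1}{23947} \approx 4.1759 \cdot 10^{-5}$)
$m - \left(\frac{19662}{-21586} + \frac{o}{7332}\right) = \frac{1}{23947} - \left(\frac{19662}{-21586} + \frac{2409}{7332}\right) = \frac{1}{23947} - \left(19662 \left(- \frac{1}{21586}\right) + 2409 \cdot \frac{1}{7332}\right) = \frac{1}{23947} - \left(- \frac{9831}{10793} + \frac{803}{2444}\right) = \frac{1}{23947} - - \frac{15360185}{26378092} = \frac{1}{23947} + \frac{15360185}{26378092} = \frac{367856728287}{631676169124}$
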